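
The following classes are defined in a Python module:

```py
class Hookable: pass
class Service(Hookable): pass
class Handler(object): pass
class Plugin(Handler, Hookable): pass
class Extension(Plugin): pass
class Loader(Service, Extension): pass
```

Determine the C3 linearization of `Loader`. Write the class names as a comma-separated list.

L[Loader] = Loader + merge(L[Service], L[Extension], [Service Extension])
  take Service:  [Service Hookable object] + [Extension Plugin Handler Hookable object] + [Service Extension]
  take Extension:  [Hookable object] + [Extension Plugin Handler Hookable object] + [Extension]
  take Plugin:  [Hookable object] + [Plugin Handler Hookable object]
  take Handler:  [Hookable object] + [Handler Hookable object]
  take Hookable:  [Hookable object] + [Hookable object]
  take object:  [object] + [object]

Loader, Service, Extension, Plugin, Handler, Hookable, object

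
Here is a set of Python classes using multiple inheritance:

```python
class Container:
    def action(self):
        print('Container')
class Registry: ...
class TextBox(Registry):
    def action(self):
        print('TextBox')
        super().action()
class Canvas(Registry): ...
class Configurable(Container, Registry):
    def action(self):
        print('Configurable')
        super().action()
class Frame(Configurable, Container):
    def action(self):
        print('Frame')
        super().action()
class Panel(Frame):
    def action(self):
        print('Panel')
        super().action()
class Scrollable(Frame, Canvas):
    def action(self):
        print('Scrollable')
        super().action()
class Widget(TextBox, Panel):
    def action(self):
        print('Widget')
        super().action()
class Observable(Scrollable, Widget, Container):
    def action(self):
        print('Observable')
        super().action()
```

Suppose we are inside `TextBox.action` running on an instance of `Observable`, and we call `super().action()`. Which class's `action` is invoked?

Panel

L[Observable] = Observable + merge(L[Scrollable], L[Widget], L[Container], [Scrollable Widget Container])
  take Scrollable:  [Scrollable Frame Configurable Container Canvas Registry object] + [Widget TextBox Panel Frame Configurable Container Registry object] + [Container object] + [Scrollable Widget Container]
  take Widget:  [Frame Configurable Container Canvas Registry object] + [Widget TextBox Panel Frame Configurable Container Registry object] + [Container object] + [Widget Container]
  take TextBox:  [Frame Configurable Container Canvas Registry object] + [TextBox Panel Frame Configurable Container Registry object] + [Container object] + [Container]
  take Panel:  [Frame Configurable Container Canvas Registry object] + [Panel Frame Configurable Container Registry object] + [Container object] + [Container]
  take Frame:  [Frame Configurable Container Canvas Registry object] + [Frame Configurable Container Registry object] + [Container object] + [Container]
  take Configurable:  [Configurable Container Canvas Registry object] + [Configurable Container Registry object] + [Container object] + [Container]
  take Container:  [Container Canvas Registry object] + [Container Registry object] + [Container object] + [Container]
  take Canvas:  [Canvas Registry object] + [Registry object] + [object]
  take Registry:  [Registry object] + [Registry object] + [object]
  take object:  [object] + [object] + [object]
MRO: Observable Scrollable Widget TextBox Panel Frame Configurable Container Canvas Registry object
super() in TextBox.action on a Observable instance goes to the class after TextBox in Observable's MRO: Panel.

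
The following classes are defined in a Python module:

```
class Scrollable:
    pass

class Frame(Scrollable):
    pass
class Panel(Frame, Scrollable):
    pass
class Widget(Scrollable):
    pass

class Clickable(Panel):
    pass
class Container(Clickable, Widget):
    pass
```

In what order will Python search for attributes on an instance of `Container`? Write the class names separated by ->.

Container -> Clickable -> Panel -> Frame -> Widget -> Scrollable -> object

L[Container] = Container + merge(L[Clickable], L[Widget], [Clickable Widget])
  take Clickable:  [Clickable Panel Frame Scrollable object] + [Widget Scrollable object] + [Clickable Widget]
  take Panel:  [Panel Frame Scrollable object] + [Widget Scrollable object] + [Widget]
  take Frame:  [Frame Scrollable object] + [Widget Scrollable object] + [Widget]
  take Widget:  [Scrollable object] + [Widget Scrollable object] + [Widget]
  take Scrollable:  [Scrollable object] + [Scrollable object]
  take object:  [object] + [object]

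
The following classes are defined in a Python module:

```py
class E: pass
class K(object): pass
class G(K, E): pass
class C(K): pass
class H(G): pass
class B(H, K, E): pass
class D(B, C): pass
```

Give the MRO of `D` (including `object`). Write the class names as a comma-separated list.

D, B, H, G, C, K, E, object

L[D] = D + merge(L[B], L[C], [B C])
  take B:  [B H G K E object] + [C K object] + [B C]
  take H:  [H G K E object] + [C K object] + [C]
  take G:  [G K E object] + [C K object] + [C]
  take C:  [K E object] + [C K object] + [C]
  take K:  [K E object] + [K object]
  take E:  [E object] + [object]
  take object:  [object] + [object]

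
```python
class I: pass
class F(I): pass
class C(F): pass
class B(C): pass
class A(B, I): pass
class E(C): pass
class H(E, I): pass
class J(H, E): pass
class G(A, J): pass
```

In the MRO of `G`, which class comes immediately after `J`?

H

L[G] = G + merge(L[A], L[J], [A J])
  take A:  [A B C F I object] + [J H E C F I object] + [A J]
  take B:  [B C F I object] + [J H E C F I object] + [J]
  take J:  [C F I object] + [J H E C F I object] + [J]
  take H:  [C F I object] + [H E C F I object]
  take E:  [C F I object] + [E C F I object]
  take C:  [C F I object] + [C F I object]
  take F:  [F I object] + [F I object]
  take I:  [I object] + [I object]
  take object:  [object] + [object]
MRO: G A B J H E C F I object
J is at position 3; next is H.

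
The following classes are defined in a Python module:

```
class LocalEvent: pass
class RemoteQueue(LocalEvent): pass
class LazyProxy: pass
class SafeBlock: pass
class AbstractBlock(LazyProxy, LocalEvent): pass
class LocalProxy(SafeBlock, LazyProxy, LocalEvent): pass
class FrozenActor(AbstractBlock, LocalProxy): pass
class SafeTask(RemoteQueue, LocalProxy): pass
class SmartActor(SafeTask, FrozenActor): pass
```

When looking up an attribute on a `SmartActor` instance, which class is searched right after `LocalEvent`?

L[SmartActor] = SmartActor + merge(L[SafeTask], L[FrozenActor], [SafeTask FrozenActor])
  take SafeTask:  [SafeTask RemoteQueue LocalProxy SafeBlock LazyProxy LocalEvent object] + [FrozenActor AbstractBlock LocalProxy SafeBlock LazyProxy LocalEvent object] + [SafeTask FrozenActor]
  take RemoteQueue:  [RemoteQueue LocalProxy SafeBlock LazyProxy LocalEvent object] + [FrozenActor AbstractBlock LocalProxy SafeBlock LazyProxy LocalEvent object] + [FrozenActor]
  take FrozenActor:  [LocalProxy SafeBlock LazyProxy LocalEvent object] + [FrozenActor AbstractBlock LocalProxy SafeBlock LazyProxy LocalEvent object] + [FrozenActor]
  take AbstractBlock:  [LocalProxy SafeBlock LazyProxy LocalEvent object] + [AbstractBlock LocalProxy SafeBlock LazyProxy LocalEvent object]
  take LocalProxy:  [LocalProxy SafeBlock LazyProxy LocalEvent object] + [LocalProxy SafeBlock LazyProxy LocalEvent object]
  take SafeBlock:  [SafeBlock LazyProxy LocalEvent object] + [SafeBlock LazyProxy LocalEvent object]
  take LazyProxy:  [LazyProxy LocalEvent object] + [LazyProxy LocalEvent object]
  take LocalEvent:  [LocalEvent object] + [LocalEvent object]
  take object:  [object] + [object]
MRO: SmartActor SafeTask RemoteQueue FrozenActor AbstractBlock LocalProxy SafeBlock LazyProxy LocalEvent object
LocalEvent is at position 8; next is object.

object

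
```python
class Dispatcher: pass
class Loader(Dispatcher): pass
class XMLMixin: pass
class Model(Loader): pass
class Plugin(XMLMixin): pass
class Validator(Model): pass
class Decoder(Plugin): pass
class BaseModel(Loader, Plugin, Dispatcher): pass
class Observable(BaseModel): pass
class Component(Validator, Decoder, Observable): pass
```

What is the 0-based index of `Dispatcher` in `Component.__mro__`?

8

L[Component] = Component + merge(L[Validator], L[Decoder], L[Observable], [Validator Decoder Observable])
  take Validator:  [Validator Model Loader Dispatcher object] + [Decoder Plugin XMLMixin object] + [Observable BaseModel Loader Plugin Dispatcher XMLMixin object] + [Validator Decoder Observable]
  take Model:  [Model Loader Dispatcher object] + [Decoder Plugin XMLMixin object] + [Observable BaseModel Loader Plugin Dispatcher XMLMixin object] + [Decoder Observable]
  take Decoder:  [Loader Dispatcher object] + [Decoder Plugin XMLMixin object] + [Observable BaseModel Loader Plugin Dispatcher XMLMixin object] + [Decoder Observable]
  take Observable:  [Loader Dispatcher object] + [Plugin XMLMixin object] + [Observable BaseModel Loader Plugin Dispatcher XMLMixin object] + [Observable]
  take BaseModel:  [Loader Dispatcher object] + [Plugin XMLMixin object] + [BaseModel Loader Plugin Dispatcher XMLMixin object]
  take Loader:  [Loader Dispatcher object] + [Plugin XMLMixin object] + [Loader Plugin Dispatcher XMLMixin object]
  take Plugin:  [Dispatcher object] + [Plugin XMLMixin object] + [Plugin Dispatcher XMLMixin object]
  take Dispatcher:  [Dispatcher object] + [XMLMixin object] + [Dispatcher XMLMixin object]
  take XMLMixin:  [object] + [XMLMixin object] + [XMLMixin object]
  take object:  [object] + [object] + [object]
MRO: Component Validator Model Decoder Observable BaseModel Loader Plugin Dispatcher XMLMixin object
Dispatcher sits at index 8.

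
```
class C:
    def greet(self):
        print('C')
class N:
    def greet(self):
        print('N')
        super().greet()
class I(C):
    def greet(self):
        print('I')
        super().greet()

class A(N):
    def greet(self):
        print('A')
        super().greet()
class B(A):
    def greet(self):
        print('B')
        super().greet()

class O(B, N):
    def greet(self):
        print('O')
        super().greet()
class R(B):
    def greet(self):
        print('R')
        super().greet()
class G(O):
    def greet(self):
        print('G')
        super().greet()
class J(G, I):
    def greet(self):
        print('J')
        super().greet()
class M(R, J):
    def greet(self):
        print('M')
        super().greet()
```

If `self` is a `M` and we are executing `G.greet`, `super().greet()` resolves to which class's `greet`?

L[M] = M + merge(L[R], L[J], [R J])
  take R:  [R B A N object] + [J G O B A N I C object] + [R J]
  take J:  [B A N object] + [J G O B A N I C object] + [J]
  take G:  [B A N object] + [G O B A N I C object]
  take O:  [B A N object] + [O B A N I C object]
  take B:  [B A N object] + [B A N I C object]
  take A:  [A N object] + [A N I C object]
  take N:  [N object] + [N I C object]
  take I:  [object] + [I C object]
  take C:  [object] + [C object]
  take object:  [object] + [object]
MRO: M R J G O B A N I C object
super() in G.greet on a M instance goes to the class after G in M's MRO: O.

O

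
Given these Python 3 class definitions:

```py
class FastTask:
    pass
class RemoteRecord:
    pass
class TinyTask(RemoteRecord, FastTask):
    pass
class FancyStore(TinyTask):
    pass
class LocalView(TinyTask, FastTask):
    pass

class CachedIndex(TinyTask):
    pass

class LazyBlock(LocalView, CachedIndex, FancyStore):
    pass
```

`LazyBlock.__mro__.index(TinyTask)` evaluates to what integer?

4

L[LazyBlock] = LazyBlock + merge(L[LocalView], L[CachedIndex], L[FancyStore], [LocalView CachedIndex FancyStore])
  take LocalView:  [LocalView TinyTask RemoteRecord FastTask object] + [CachedIndex TinyTask RemoteRecord FastTask object] + [FancyStore TinyTask RemoteRecord FastTask object] + [LocalView CachedIndex FancyStore]
  take CachedIndex:  [TinyTask RemoteRecord FastTask object] + [CachedIndex TinyTask RemoteRecord FastTask object] + [FancyStore TinyTask RemoteRecord FastTask object] + [CachedIndex FancyStore]
  take FancyStore:  [TinyTask RemoteRecord FastTask object] + [TinyTask RemoteRecord FastTask object] + [FancyStore TinyTask RemoteRecord FastTask object] + [FancyStore]
  take TinyTask:  [TinyTask RemoteRecord FastTask object] + [TinyTask RemoteRecord FastTask object] + [TinyTask RemoteRecord FastTask object]
  take RemoteRecord:  [RemoteRecord FastTask object] + [RemoteRecord FastTask object] + [RemoteRecord FastTask object]
  take FastTask:  [FastTask object] + [FastTask object] + [FastTask object]
  take object:  [object] + [object] + [object]
MRO: LazyBlock LocalView CachedIndex FancyStore TinyTask RemoteRecord FastTask object
TinyTask sits at index 4.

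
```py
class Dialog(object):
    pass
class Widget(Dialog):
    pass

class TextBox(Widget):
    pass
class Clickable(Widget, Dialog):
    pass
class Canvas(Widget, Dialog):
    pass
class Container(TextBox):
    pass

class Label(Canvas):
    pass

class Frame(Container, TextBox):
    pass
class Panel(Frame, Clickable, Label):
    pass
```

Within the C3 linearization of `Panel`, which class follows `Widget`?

Dialog

L[Panel] = Panel + merge(L[Frame], L[Clickable], L[Label], [Frame Clickable Label])
  take Frame:  [Frame Container TextBox Widget Dialog object] + [Clickable Widget Dialog object] + [Label Canvas Widget Dialog object] + [Frame Clickable Label]
  take Container:  [Container TextBox Widget Dialog object] + [Clickable Widget Dialog object] + [Label Canvas Widget Dialog object] + [Clickable Label]
  take TextBox:  [TextBox Widget Dialog object] + [Clickable Widget Dialog object] + [Label Canvas Widget Dialog object] + [Clickable Label]
  take Clickable:  [Widget Dialog object] + [Clickable Widget Dialog object] + [Label Canvas Widget Dialog object] + [Clickable Label]
  take Label:  [Widget Dialog object] + [Widget Dialog object] + [Label Canvas Widget Dialog object] + [Label]
  take Canvas:  [Widget Dialog object] + [Widget Dialog object] + [Canvas Widget Dialog object]
  take Widget:  [Widget Dialog object] + [Widget Dialog object] + [Widget Dialog object]
  take Dialog:  [Dialog object] + [Dialog object] + [Dialog object]
  take object:  [object] + [object] + [object]
MRO: Panel Frame Container TextBox Clickable Label Canvas Widget Dialog object
Widget is at position 7; next is Dialog.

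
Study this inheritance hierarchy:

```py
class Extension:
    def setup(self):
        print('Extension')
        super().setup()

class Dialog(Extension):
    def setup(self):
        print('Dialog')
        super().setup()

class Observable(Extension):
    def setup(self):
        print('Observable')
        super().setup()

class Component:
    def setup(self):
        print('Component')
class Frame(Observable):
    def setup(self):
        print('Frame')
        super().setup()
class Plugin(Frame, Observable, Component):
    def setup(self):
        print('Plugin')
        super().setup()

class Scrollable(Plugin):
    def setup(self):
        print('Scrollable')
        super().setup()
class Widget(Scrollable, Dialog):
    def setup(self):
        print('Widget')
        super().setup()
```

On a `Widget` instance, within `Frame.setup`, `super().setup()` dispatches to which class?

L[Widget] = Widget + merge(L[Scrollable], L[Dialog], [Scrollable Dialog])
  take Scrollable:  [Scrollable Plugin Frame Observable Extension Component object] + [Dialog Extension object] + [Scrollable Dialog]
  take Plugin:  [Plugin Frame Observable Extension Component object] + [Dialog Extension object] + [Dialog]
  take Frame:  [Frame Observable Extension Component object] + [Dialog Extension object] + [Dialog]
  take Observable:  [Observable Extension Component object] + [Dialog Extension object] + [Dialog]
  take Dialog:  [Extension Component object] + [Dialog Extension object] + [Dialog]
  take Extension:  [Extension Component object] + [Extension object]
  take Component:  [Component object] + [object]
  take object:  [object] + [object]
MRO: Widget Scrollable Plugin Frame Observable Dialog Extension Component object
super() in Frame.setup on a Widget instance goes to the class after Frame in Widget's MRO: Observable.

Observable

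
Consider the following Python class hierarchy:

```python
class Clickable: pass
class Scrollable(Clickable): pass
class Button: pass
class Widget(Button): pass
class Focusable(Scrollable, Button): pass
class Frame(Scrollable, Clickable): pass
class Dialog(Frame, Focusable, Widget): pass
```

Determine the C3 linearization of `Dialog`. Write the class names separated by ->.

L[Dialog] = Dialog + merge(L[Frame], L[Focusable], L[Widget], [Frame Focusable Widget])
  take Frame:  [Frame Scrollable Clickable object] + [Focusable Scrollable Clickable Button object] + [Widget Button object] + [Frame Focusable Widget]
  take Focusable:  [Scrollable Clickable object] + [Focusable Scrollable Clickable Button object] + [Widget Button object] + [Focusable Widget]
  take Scrollable:  [Scrollable Clickable object] + [Scrollable Clickable Button object] + [Widget Button object] + [Widget]
  take Clickable:  [Clickable object] + [Clickable Button object] + [Widget Button object] + [Widget]
  take Widget:  [object] + [Button object] + [Widget Button object] + [Widget]
  take Button:  [object] + [Button object] + [Button object]
  take object:  [object] + [object] + [object]

Dialog -> Frame -> Focusable -> Scrollable -> Clickable -> Widget -> Button -> object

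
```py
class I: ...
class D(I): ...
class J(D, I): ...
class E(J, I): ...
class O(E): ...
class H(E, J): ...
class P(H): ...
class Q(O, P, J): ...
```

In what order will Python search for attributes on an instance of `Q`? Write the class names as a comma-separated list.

L[Q] = Q + merge(L[O], L[P], L[J], [O P J])
  take O:  [O E J D I object] + [P H E J D I object] + [J D I object] + [O P J]
  take P:  [E J D I object] + [P H E J D I object] + [J D I object] + [P J]
  take H:  [E J D I object] + [H E J D I object] + [J D I object] + [J]
  take E:  [E J D I object] + [E J D I object] + [J D I object] + [J]
  take J:  [J D I object] + [J D I object] + [J D I object] + [J]
  take D:  [D I object] + [D I object] + [D I object]
  take I:  [I object] + [I object] + [I object]
  take object:  [object] + [object] + [object]

Q, O, P, H, E, J, D, I, object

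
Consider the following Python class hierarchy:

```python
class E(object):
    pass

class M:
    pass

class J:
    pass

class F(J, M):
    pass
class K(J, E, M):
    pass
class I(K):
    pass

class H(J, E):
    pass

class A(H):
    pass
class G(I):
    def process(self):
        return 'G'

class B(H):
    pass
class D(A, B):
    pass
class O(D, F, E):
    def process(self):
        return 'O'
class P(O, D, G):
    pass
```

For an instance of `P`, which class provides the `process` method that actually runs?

L[P] = P + merge(L[O], L[D], L[G], [O D G])
  take O:  [O D A B H F J E M object] + [D A B H J E object] + [G I K J E M object] + [O D G]
  take D:  [D A B H F J E M object] + [D A B H J E object] + [G I K J E M object] + [D G]
  take A:  [A B H F J E M object] + [A B H J E object] + [G I K J E M object] + [G]
  take B:  [B H F J E M object] + [B H J E object] + [G I K J E M object] + [G]
  take H:  [H F J E M object] + [H J E object] + [G I K J E M object] + [G]
  take F:  [F J E M object] + [J E object] + [G I K J E M object] + [G]
  take G:  [J E M object] + [J E object] + [G I K J E M object] + [G]
  take I:  [J E M object] + [J E object] + [I K J E M object]
  take K:  [J E M object] + [J E object] + [K J E M object]
  take J:  [J E M object] + [J E object] + [J E M object]
  take E:  [E M object] + [E object] + [E M object]
  take M:  [M object] + [object] + [M object]
  take object:  [object] + [object] + [object]
MRO: P O D A B H F G I K J E M object
process is defined in: G, O. First along the MRO is O.

O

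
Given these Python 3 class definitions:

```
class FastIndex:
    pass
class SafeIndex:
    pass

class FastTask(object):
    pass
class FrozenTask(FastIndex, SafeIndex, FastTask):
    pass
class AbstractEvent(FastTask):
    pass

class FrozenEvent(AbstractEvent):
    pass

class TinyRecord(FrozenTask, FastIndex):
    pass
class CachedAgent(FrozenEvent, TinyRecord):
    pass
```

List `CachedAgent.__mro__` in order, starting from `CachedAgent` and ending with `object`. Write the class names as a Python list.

[CachedAgent, FrozenEvent, AbstractEvent, TinyRecord, FrozenTask, FastIndex, SafeIndex, FastTask, object]

L[CachedAgent] = CachedAgent + merge(L[FrozenEvent], L[TinyRecord], [FrozenEvent TinyRecord])
  take FrozenEvent:  [FrozenEvent AbstractEvent FastTask object] + [TinyRecord FrozenTask FastIndex SafeIndex FastTask object] + [FrozenEvent TinyRecord]
  take AbstractEvent:  [AbstractEvent FastTask object] + [TinyRecord FrozenTask FastIndex SafeIndex FastTask object] + [TinyRecord]
  take TinyRecord:  [FastTask object] + [TinyRecord FrozenTask FastIndex SafeIndex FastTask object] + [TinyRecord]
  take FrozenTask:  [FastTask object] + [FrozenTask FastIndex SafeIndex FastTask object]
  take FastIndex:  [FastTask object] + [FastIndex SafeIndex FastTask object]
  take SafeIndex:  [FastTask object] + [SafeIndex FastTask object]
  take FastTask:  [FastTask object] + [FastTask object]
  take object:  [object] + [object]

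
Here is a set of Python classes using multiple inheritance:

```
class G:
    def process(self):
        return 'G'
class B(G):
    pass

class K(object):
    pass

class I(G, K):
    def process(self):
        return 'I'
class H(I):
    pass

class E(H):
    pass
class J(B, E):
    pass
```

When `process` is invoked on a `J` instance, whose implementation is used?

I

L[J] = J + merge(L[B], L[E], [B E])
  take B:  [B G object] + [E H I G K object] + [B E]
  take E:  [G object] + [E H I G K object] + [E]
  take H:  [G object] + [H I G K object]
  take I:  [G object] + [I G K object]
  take G:  [G object] + [G K object]
  take K:  [object] + [K object]
  take object:  [object] + [object]
MRO: J B E H I G K object
process is defined in: G, I. First along the MRO is I.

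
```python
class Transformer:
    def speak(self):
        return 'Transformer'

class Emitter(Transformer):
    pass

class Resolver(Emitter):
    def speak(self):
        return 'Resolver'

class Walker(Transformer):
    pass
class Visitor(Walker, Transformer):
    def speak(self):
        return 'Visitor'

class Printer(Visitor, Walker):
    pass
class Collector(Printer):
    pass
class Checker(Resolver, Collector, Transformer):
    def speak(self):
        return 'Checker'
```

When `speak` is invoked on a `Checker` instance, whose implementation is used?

L[Checker] = Checker + merge(L[Resolver], L[Collector], L[Transformer], [Resolver Collector Transformer])
  take Resolver:  [Resolver Emitter Transformer object] + [Collector Printer Visitor Walker Transformer object] + [Transformer object] + [Resolver Collector Transformer]
  take Emitter:  [Emitter Transformer object] + [Collector Printer Visitor Walker Transformer object] + [Transformer object] + [Collector Transformer]
  take Collector:  [Transformer object] + [Collector Printer Visitor Walker Transformer object] + [Transformer object] + [Collector Transformer]
  take Printer:  [Transformer object] + [Printer Visitor Walker Transformer object] + [Transformer object] + [Transformer]
  take Visitor:  [Transformer object] + [Visitor Walker Transformer object] + [Transformer object] + [Transformer]
  take Walker:  [Transformer object] + [Walker Transformer object] + [Transformer object] + [Transformer]
  take Transformer:  [Transformer object] + [Transformer object] + [Transformer object] + [Transformer]
  take object:  [object] + [object] + [object]
MRO: Checker Resolver Emitter Collector Printer Visitor Walker Transformer object
speak is defined in: Checker, Resolver, Transformer, Visitor. First along the MRO is Checker.

Checker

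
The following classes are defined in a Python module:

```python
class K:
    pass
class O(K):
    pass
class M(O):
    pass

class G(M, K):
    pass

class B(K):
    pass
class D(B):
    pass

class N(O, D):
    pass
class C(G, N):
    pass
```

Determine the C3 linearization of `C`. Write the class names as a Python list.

L[C] = C + merge(L[G], L[N], [G N])
  take G:  [G M O K object] + [N O D B K object] + [G N]
  take M:  [M O K object] + [N O D B K object] + [N]
  take N:  [O K object] + [N O D B K object] + [N]
  take O:  [O K object] + [O D B K object]
  take D:  [K object] + [D B K object]
  take B:  [K object] + [B K object]
  take K:  [K object] + [K object]
  take object:  [object] + [object]

[C, G, M, N, O, D, B, K, object]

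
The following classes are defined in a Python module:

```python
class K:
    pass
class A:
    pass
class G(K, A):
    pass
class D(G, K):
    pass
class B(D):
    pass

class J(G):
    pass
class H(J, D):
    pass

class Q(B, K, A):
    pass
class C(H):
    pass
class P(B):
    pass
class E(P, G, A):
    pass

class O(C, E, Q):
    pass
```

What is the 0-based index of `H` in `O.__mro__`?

2

L[O] = O + merge(L[C], L[E], L[Q], [C E Q])
  take C:  [C H J D G K A object] + [E P B D G K A object] + [Q B D G K A object] + [C E Q]
  take H:  [H J D G K A object] + [E P B D G K A object] + [Q B D G K A object] + [E Q]
  take J:  [J D G K A object] + [E P B D G K A object] + [Q B D G K A object] + [E Q]
  take E:  [D G K A object] + [E P B D G K A object] + [Q B D G K A object] + [E Q]
  take P:  [D G K A object] + [P B D G K A object] + [Q B D G K A object] + [Q]
  take Q:  [D G K A object] + [B D G K A object] + [Q B D G K A object] + [Q]
  take B:  [D G K A object] + [B D G K A object] + [B D G K A object]
  take D:  [D G K A object] + [D G K A object] + [D G K A object]
  take G:  [G K A object] + [G K A object] + [G K A object]
  take K:  [K A object] + [K A object] + [K A object]
  take A:  [A object] + [A object] + [A object]
  take object:  [object] + [object] + [object]
MRO: O C H J E P Q B D G K A object
H sits at index 2.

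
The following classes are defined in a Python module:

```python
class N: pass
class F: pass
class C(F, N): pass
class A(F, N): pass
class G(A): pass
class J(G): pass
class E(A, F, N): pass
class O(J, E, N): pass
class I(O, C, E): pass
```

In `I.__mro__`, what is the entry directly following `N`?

L[I] = I + merge(L[O], L[C], L[E], [O C E])
  take O:  [O J G E A F N object] + [C F N object] + [E A F N object] + [O C E]
  take J:  [J G E A F N object] + [C F N object] + [E A F N object] + [C E]
  take G:  [G E A F N object] + [C F N object] + [E A F N object] + [C E]
  take C:  [E A F N object] + [C F N object] + [E A F N object] + [C E]
  take E:  [E A F N object] + [F N object] + [E A F N object] + [E]
  take A:  [A F N object] + [F N object] + [A F N object]
  take F:  [F N object] + [F N object] + [F N object]
  take N:  [N object] + [N object] + [N object]
  take object:  [object] + [object] + [object]
MRO: I O J G C E A F N object
N is at position 8; next is object.

object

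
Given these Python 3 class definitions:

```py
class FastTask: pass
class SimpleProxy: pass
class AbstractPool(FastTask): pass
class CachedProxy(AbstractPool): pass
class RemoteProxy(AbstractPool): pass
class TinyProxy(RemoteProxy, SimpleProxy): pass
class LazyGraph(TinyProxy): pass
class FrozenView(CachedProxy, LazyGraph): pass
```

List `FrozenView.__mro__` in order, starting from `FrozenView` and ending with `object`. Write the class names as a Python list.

[FrozenView, CachedProxy, LazyGraph, TinyProxy, RemoteProxy, AbstractPool, FastTask, SimpleProxy, object]

L[FrozenView] = FrozenView + merge(L[CachedProxy], L[LazyGraph], [CachedProxy LazyGraph])
  take CachedProxy:  [CachedProxy AbstractPool FastTask object] + [LazyGraph TinyProxy RemoteProxy AbstractPool FastTask SimpleProxy object] + [CachedProxy LazyGraph]
  take LazyGraph:  [AbstractPool FastTask object] + [LazyGraph TinyProxy RemoteProxy AbstractPool FastTask SimpleProxy object] + [LazyGraph]
  take TinyProxy:  [AbstractPool FastTask object] + [TinyProxy RemoteProxy AbstractPool FastTask SimpleProxy object]
  take RemoteProxy:  [AbstractPool FastTask object] + [RemoteProxy AbstractPool FastTask SimpleProxy object]
  take AbstractPool:  [AbstractPool FastTask object] + [AbstractPool FastTask SimpleProxy object]
  take FastTask:  [FastTask object] + [FastTask SimpleProxy object]
  take SimpleProxy:  [object] + [SimpleProxy object]
  take object:  [object] + [object]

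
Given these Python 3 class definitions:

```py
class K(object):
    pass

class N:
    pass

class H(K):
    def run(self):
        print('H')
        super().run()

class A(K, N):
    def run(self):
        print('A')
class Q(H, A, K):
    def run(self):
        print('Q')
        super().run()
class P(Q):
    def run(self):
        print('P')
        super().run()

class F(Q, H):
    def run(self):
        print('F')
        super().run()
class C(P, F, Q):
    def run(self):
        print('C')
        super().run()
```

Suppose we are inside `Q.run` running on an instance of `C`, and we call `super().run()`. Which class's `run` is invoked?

H

L[C] = C + merge(L[P], L[F], L[Q], [P F Q])
  take P:  [P Q H A K N object] + [F Q H A K N object] + [Q H A K N object] + [P F Q]
  take F:  [Q H A K N object] + [F Q H A K N object] + [Q H A K N object] + [F Q]
  take Q:  [Q H A K N object] + [Q H A K N object] + [Q H A K N object] + [Q]
  take H:  [H A K N object] + [H A K N object] + [H A K N object]
  take A:  [A K N object] + [A K N object] + [A K N object]
  take K:  [K N object] + [K N object] + [K N object]
  take N:  [N object] + [N object] + [N object]
  take object:  [object] + [object] + [object]
MRO: C P F Q H A K N object
super() in Q.run on a C instance goes to the class after Q in C's MRO: H.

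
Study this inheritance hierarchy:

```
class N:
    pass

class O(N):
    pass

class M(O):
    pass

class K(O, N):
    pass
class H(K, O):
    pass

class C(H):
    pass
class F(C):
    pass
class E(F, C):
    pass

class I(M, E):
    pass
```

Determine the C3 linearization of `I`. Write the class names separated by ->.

L[I] = I + merge(L[M], L[E], [M E])
  take M:  [M O N object] + [E F C H K O N object] + [M E]
  take E:  [O N object] + [E F C H K O N object] + [E]
  take F:  [O N object] + [F C H K O N object]
  take C:  [O N object] + [C H K O N object]
  take H:  [O N object] + [H K O N object]
  take K:  [O N object] + [K O N object]
  take O:  [O N object] + [O N object]
  take N:  [N object] + [N object]
  take object:  [object] + [object]

I -> M -> E -> F -> C -> H -> K -> O -> N -> object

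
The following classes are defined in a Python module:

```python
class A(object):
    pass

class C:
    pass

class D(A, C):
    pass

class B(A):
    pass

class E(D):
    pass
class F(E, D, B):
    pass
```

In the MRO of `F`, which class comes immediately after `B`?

A

L[F] = F + merge(L[E], L[D], L[B], [E D B])
  take E:  [E D A C object] + [D A C object] + [B A object] + [E D B]
  take D:  [D A C object] + [D A C object] + [B A object] + [D B]
  take B:  [A C object] + [A C object] + [B A object] + [B]
  take A:  [A C object] + [A C object] + [A object]
  take C:  [C object] + [C object] + [object]
  take object:  [object] + [object] + [object]
MRO: F E D B A C object
B is at position 3; next is A.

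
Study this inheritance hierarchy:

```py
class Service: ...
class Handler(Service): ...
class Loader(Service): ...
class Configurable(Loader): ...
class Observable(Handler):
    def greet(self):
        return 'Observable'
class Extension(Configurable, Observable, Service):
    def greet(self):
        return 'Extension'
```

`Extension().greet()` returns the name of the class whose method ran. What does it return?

L[Extension] = Extension + merge(L[Configurable], L[Observable], L[Service], [Configurable Observable Service])
  take Configurable:  [Configurable Loader Service object] + [Observable Handler Service object] + [Service object] + [Configurable Observable Service]
  take Loader:  [Loader Service object] + [Observable Handler Service object] + [Service object] + [Observable Service]
  take Observable:  [Service object] + [Observable Handler Service object] + [Service object] + [Observable Service]
  take Handler:  [Service object] + [Handler Service object] + [Service object] + [Service]
  take Service:  [Service object] + [Service object] + [Service object] + [Service]
  take object:  [object] + [object] + [object]
MRO: Extension Configurable Loader Observable Handler Service object
greet is defined in: Extension, Observable. First along the MRO is Extension.

Extension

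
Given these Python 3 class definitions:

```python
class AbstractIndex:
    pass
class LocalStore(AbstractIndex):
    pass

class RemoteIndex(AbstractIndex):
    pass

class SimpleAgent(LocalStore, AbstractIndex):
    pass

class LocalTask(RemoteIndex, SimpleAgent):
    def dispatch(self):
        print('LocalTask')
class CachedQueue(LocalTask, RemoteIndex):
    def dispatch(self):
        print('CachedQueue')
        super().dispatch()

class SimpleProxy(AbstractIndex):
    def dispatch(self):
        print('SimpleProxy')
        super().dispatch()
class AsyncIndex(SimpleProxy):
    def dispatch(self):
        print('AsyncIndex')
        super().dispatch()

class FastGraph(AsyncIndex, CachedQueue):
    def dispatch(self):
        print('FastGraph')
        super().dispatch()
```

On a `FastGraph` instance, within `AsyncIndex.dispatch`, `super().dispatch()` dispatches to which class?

SimpleProxy

L[FastGraph] = FastGraph + merge(L[AsyncIndex], L[CachedQueue], [AsyncIndex CachedQueue])
  take AsyncIndex:  [AsyncIndex SimpleProxy AbstractIndex object] + [CachedQueue LocalTask RemoteIndex SimpleAgent LocalStore AbstractIndex object] + [AsyncIndex CachedQueue]
  take SimpleProxy:  [SimpleProxy AbstractIndex object] + [CachedQueue LocalTask RemoteIndex SimpleAgent LocalStore AbstractIndex object] + [CachedQueue]
  take CachedQueue:  [AbstractIndex object] + [CachedQueue LocalTask RemoteIndex SimpleAgent LocalStore AbstractIndex object] + [CachedQueue]
  take LocalTask:  [AbstractIndex object] + [LocalTask RemoteIndex SimpleAgent LocalStore AbstractIndex object]
  take RemoteIndex:  [AbstractIndex object] + [RemoteIndex SimpleAgent LocalStore AbstractIndex object]
  take SimpleAgent:  [AbstractIndex object] + [SimpleAgent LocalStore AbstractIndex object]
  take LocalStore:  [AbstractIndex object] + [LocalStore AbstractIndex object]
  take AbstractIndex:  [AbstractIndex object] + [AbstractIndex object]
  take object:  [object] + [object]
MRO: FastGraph AsyncIndex SimpleProxy CachedQueue LocalTask RemoteIndex SimpleAgent LocalStore AbstractIndex object
super() in AsyncIndex.dispatch on a FastGraph instance goes to the class after AsyncIndex in FastGraph's MRO: SimpleProxy.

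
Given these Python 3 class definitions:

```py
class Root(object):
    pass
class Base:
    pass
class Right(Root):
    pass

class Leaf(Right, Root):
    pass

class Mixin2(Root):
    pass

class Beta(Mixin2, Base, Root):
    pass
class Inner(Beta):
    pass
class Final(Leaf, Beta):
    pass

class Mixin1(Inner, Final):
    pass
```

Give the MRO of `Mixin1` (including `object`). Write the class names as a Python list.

L[Mixin1] = Mixin1 + merge(L[Inner], L[Final], [Inner Final])
  take Inner:  [Inner Beta Mixin2 Base Root object] + [Final Leaf Right Beta Mixin2 Base Root object] + [Inner Final]
  take Final:  [Beta Mixin2 Base Root object] + [Final Leaf Right Beta Mixin2 Base Root object] + [Final]
  take Leaf:  [Beta Mixin2 Base Root object] + [Leaf Right Beta Mixin2 Base Root object]
  take Right:  [Beta Mixin2 Base Root object] + [Right Beta Mixin2 Base Root object]
  take Beta:  [Beta Mixin2 Base Root object] + [Beta Mixin2 Base Root object]
  take Mixin2:  [Mixin2 Base Root object] + [Mixin2 Base Root object]
  take Base:  [Base Root object] + [Base Root object]
  take Root:  [Root object] + [Root object]
  take object:  [object] + [object]

[Mixin1, Inner, Final, Leaf, Right, Beta, Mixin2, Base, Root, object]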